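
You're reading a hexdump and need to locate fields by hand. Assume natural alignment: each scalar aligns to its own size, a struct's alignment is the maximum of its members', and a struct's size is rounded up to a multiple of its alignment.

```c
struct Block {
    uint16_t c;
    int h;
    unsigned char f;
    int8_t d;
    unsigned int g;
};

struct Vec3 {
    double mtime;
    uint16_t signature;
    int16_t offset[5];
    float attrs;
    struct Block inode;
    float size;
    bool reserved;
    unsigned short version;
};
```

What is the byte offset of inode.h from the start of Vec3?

28

Block: @0: c [2B, align 2] → 2; +2 pad (align 4); @4: h [4B, align 4] → 8; @8: f [1B, align 1] → 9; @9: d [1B, align 1] → 10; +2 pad (align 4); @12: g [4B, align 4] → 16; size 16, align 4
@0: mtime [8B, align 8] → 8
@8: signature [2B, align 2] → 10
@10: offset [10B, align 2] → 20
@20: attrs [4B, align 4] → 24
@24: inode [16B, align 4] → 40
within Block: h at 4
24 + 4 = 28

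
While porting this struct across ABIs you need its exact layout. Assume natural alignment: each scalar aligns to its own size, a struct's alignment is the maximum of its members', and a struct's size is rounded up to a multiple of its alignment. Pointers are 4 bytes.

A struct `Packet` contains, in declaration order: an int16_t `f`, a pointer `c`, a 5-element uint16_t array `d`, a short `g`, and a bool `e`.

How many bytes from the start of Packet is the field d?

8

0..2  f  (2B, 2-aligned)
2..4  -- padding (2B)
4..8  c  (4B, 4-aligned)
8..18  d  (10B, 2-aligned)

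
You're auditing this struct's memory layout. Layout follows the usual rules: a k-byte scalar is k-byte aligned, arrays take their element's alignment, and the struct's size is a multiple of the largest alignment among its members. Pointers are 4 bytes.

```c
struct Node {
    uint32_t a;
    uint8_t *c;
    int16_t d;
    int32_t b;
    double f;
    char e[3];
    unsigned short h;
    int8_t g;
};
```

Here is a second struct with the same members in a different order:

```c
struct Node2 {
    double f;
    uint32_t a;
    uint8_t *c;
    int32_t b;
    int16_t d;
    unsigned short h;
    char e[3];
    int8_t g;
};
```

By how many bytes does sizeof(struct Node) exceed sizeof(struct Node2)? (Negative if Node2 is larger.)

@0: a [4B, align 4] → 4
@4: c [4B, align 4] → 8
@8: d [2B, align 2] → 10
+2 pad (align 4)
@12: b [4B, align 4] → 16
@16: f [8B, align 8] → 24
@24: e [3B, align 1] → 27
+1 pad (align 2)
@28: h [2B, align 2] → 30
@30: g [1B, align 1] → 31
+1 tail pad (align 8)
size 32, align 8
— Node2 —
@0: f [8B, align 8] → 8
@8: a [4B, align 4] → 12
@12: c [4B, align 4] → 16
@16: b [4B, align 4] → 20
@20: d [2B, align 2] → 22
@22: h [2B, align 2] → 24
@24: e [3B, align 1] → 27
@27: g [1B, align 1] → 28
+4 tail pad (align 8)
size 32, align 8
32 − 32 = 0

0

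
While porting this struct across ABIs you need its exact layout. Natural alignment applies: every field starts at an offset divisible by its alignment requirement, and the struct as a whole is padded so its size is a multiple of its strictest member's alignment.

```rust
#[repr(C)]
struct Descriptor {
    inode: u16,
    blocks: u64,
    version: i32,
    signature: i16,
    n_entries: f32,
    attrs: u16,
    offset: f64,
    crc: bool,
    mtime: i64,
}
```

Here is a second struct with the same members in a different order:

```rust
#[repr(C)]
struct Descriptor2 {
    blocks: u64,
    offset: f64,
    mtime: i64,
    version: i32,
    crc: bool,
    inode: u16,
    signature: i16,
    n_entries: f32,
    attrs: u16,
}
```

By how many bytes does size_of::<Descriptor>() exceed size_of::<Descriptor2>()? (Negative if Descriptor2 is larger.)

8

0..2  inode  (2B, 2-aligned)
2..8  -- padding (6B)
8..16  blocks  (8B, 8-aligned)
16..20  version  (4B, 4-aligned)
20..22  signature  (2B, 2-aligned)
22..24  -- padding (2B)
24..28  n_entries  (4B, 4-aligned)
28..30  attrs  (2B, 2-aligned)
30..32  -- padding (2B)
32..40  offset  (8B, 8-aligned)
40..41  crc  (1B, 1-aligned)
41..48  -- padding (7B)
48..56  mtime  (8B, 8-aligned)
sizeof = 56, alignof = 8
— Descriptor2 —
0..8  blocks  (8B, 8-aligned)
8..16  offset  (8B, 8-aligned)
16..24  mtime  (8B, 8-aligned)
24..28  version  (4B, 4-aligned)
28..29  crc  (1B, 1-aligned)
29..30  -- padding (1B)
30..32  inode  (2B, 2-aligned)
32..34  signature  (2B, 2-aligned)
34..36  -- padding (2B)
36..40  n_entries  (4B, 4-aligned)
40..42  attrs  (2B, 2-aligned)
42..48  -- tail padding (6B)
sizeof = 48, alignof = 8
56 − 48 = 8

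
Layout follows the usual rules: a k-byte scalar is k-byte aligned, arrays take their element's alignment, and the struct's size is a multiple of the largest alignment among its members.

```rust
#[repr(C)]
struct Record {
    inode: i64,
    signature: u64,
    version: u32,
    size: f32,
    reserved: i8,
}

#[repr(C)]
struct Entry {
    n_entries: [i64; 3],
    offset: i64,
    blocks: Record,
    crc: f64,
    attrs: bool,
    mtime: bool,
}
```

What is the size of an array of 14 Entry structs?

Record: 0..8  inode  (8B, 8-aligned); 8..16  signature  (8B, 8-aligned); 16..20  version  (4B, 4-aligned); 20..24  size  (4B, 4-aligned); 24..25  reserved  (1B, 1-aligned); 25..32  -- tail padding (7B); sizeof = 32, alignof = 8
0..24  n_entries  (24B, 8-aligned)
24..32  offset  (8B, 8-aligned)
32..64  blocks  (32B, 8-aligned)
64..72  crc  (8B, 8-aligned)
72..73  attrs  (1B, 1-aligned)
73..74  mtime  (1B, 1-aligned)
74..80  -- tail padding (6B)
sizeof = 80, alignof = 8
array of 14: 14 × 80 = 1120

1120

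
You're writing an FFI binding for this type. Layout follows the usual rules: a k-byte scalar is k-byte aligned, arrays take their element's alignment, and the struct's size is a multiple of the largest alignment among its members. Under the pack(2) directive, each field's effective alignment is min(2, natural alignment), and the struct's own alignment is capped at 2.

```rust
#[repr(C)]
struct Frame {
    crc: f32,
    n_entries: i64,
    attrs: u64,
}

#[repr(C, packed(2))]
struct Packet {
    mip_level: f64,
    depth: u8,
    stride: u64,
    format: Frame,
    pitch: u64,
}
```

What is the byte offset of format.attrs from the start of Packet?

Frame: 0..4  crc  (4B, 4-aligned); 4..8  -- padding (4B); 8..16  n_entries  (8B, 8-aligned); 16..24  attrs  (8B, 8-aligned); sizeof = 24, alignof = 8
0..8  mip_level  (8B, 2-aligned)
8..9  depth  (1B, 1-aligned)
9..10  -- padding (1B)
10..18  stride  (8B, 2-aligned)
18..42  format  (24B, 2-aligned)
within Frame: attrs at 16
18 + 16 = 34

34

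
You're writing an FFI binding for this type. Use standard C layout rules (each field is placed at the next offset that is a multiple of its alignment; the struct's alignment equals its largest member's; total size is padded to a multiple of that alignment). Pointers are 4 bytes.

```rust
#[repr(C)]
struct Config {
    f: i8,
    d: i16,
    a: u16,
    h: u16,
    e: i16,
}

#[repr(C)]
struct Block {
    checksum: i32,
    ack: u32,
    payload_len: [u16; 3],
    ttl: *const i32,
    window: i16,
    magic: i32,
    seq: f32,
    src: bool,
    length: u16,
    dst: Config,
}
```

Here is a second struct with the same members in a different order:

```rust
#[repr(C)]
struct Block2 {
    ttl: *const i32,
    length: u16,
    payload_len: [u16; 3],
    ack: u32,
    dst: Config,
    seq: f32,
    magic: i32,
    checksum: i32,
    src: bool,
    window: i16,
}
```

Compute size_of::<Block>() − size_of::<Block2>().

Config: @0: f [1B, align 1] → 1; +1 pad (align 2); @2: d [2B, align 2] → 4; @4: a [2B, align 2] → 6; @6: h [2B, align 2] → 8; @8: e [2B, align 2] → 10; size 10, align 2
@0: checksum [4B, align 4] → 4
@4: ack [4B, align 4] → 8
@8: payload_len [6B, align 2] → 14
+2 pad (align 4)
@16: ttl [4B, align 4] → 20
@20: window [2B, align 2] → 22
+2 pad (align 4)
@24: magic [4B, align 4] → 28
@28: seq [4B, align 4] → 32
@32: src [1B, align 1] → 33
+1 pad (align 2)
@34: length [2B, align 2] → 36
@36: dst [10B, align 2] → 46
+2 tail pad (align 4)
size 48, align 4
— Block2 —
@0: ttl [4B, align 4] → 4
@4: length [2B, align 2] → 6
@6: payload_len [6B, align 2] → 12
@12: ack [4B, align 4] → 16
@16: dst [10B, align 2] → 26
+2 pad (align 4)
@28: seq [4B, align 4] → 32
@32: magic [4B, align 4] → 36
@36: checksum [4B, align 4] → 40
@40: src [1B, align 1] → 41
+1 pad (align 2)
@42: window [2B, align 2] → 44
size 44, align 4
48 − 44 = 4

4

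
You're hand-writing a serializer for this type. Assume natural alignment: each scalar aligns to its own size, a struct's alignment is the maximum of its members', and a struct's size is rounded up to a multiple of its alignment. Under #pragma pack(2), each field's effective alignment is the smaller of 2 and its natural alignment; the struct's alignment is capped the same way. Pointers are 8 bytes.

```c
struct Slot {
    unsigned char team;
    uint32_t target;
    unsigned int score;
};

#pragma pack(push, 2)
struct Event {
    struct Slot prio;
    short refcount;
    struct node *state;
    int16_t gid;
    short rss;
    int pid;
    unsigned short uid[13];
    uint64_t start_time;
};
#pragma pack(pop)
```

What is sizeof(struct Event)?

64 bytes

Slot: @0: team [1B, align 1] → 1; +3 pad (align 4); @4: target [4B, align 4] → 8; @8: score [4B, align 4] → 12; size 12, align 4
@0: prio [12B, align 2] → 12
@12: refcount [2B, align 2] → 14
@14: state [8B, align 2] → 22
@22: gid [2B, align 2] → 24
@24: rss [2B, align 2] → 26
@26: pid [4B, align 2] → 30
@30: uid [26B, align 2] → 56
@56: start_time [8B, align 2] → 64
size 64, align 2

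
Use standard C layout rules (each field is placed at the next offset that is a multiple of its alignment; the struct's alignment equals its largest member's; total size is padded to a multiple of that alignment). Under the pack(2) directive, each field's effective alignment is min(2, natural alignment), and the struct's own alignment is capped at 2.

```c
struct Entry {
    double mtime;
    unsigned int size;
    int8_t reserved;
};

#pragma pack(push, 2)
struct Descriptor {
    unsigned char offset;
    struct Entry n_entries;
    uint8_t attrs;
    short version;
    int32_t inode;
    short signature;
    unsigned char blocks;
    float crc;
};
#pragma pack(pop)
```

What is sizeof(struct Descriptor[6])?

204

Entry: 0..8  mtime  (8B, 8-aligned); 8..12  size  (4B, 4-aligned); 12..13  reserved  (1B, 1-aligned); 13..16  -- tail padding (3B); sizeof = 16, alignof = 8
0..1  offset  (1B, 1-aligned)
1..2  -- padding (1B)
2..18  n_entries  (16B, 2-aligned)
18..19  attrs  (1B, 1-aligned)
19..20  -- padding (1B)
20..22  version  (2B, 2-aligned)
22..26  inode  (4B, 2-aligned)
26..28  signature  (2B, 2-aligned)
28..29  blocks  (1B, 1-aligned)
29..30  -- padding (1B)
30..34  crc  (4B, 2-aligned)
sizeof = 34, alignof = 2
array of 6: 6 × 34 = 204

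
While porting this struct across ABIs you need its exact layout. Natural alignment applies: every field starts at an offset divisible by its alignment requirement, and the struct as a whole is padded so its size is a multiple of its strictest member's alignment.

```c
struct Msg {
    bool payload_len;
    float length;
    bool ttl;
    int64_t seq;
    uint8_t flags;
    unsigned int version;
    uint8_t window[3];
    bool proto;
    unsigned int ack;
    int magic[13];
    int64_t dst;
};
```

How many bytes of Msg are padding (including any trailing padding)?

0..1  payload_len  (1B, 1-aligned)
1..4  -- padding (3B)
4..8  length  (4B, 4-aligned)
8..9  ttl  (1B, 1-aligned)
9..16  -- padding (7B)
16..24  seq  (8B, 8-aligned)
24..25  flags  (1B, 1-aligned)
25..28  -- padding (3B)
28..32  version  (4B, 4-aligned)
32..35  window  (3B, 1-aligned)
35..36  proto  (1B, 1-aligned)
36..40  ack  (4B, 4-aligned)
40..92  magic  (52B, 4-aligned)
92..96  -- padding (4B)
96..104  dst  (8B, 8-aligned)
sizeof = 104, alignof = 8
data bytes 87, size 104 → padding 17

17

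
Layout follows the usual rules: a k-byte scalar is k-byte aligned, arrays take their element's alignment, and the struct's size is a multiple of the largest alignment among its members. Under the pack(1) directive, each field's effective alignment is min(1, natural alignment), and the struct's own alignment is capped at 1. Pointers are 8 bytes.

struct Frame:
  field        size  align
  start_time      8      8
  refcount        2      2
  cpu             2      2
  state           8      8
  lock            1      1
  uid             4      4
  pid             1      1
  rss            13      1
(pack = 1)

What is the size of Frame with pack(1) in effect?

39

@0: start_time [8B, align 1] → 8
@8: refcount [2B, align 1] → 10
@10: cpu [2B, align 1] → 12
@12: state [8B, align 1] → 20
@20: lock [1B, align 1] → 21
@21: uid [4B, align 1] → 25
@25: pid [1B, align 1] → 26
@26: rss [13B, align 1] → 39
size 39, align 1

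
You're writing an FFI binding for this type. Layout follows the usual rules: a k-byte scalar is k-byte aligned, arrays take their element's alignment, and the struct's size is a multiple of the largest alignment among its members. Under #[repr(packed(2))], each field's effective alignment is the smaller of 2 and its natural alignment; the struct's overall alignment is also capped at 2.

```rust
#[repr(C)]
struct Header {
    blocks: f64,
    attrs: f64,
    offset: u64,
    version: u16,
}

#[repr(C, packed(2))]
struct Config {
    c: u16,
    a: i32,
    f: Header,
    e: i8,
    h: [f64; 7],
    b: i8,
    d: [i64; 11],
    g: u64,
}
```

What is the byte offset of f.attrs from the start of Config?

14

Header: 0..8  blocks  (8B, 8-aligned); 8..16  attrs  (8B, 8-aligned); 16..24  offset  (8B, 8-aligned); 24..26  version  (2B, 2-aligned); 26..32  -- tail padding (6B); sizeof = 32, alignof = 8
0..2  c  (2B, 2-aligned)
2..6  a  (4B, 2-aligned)
6..38  f  (32B, 2-aligned)
within Header: attrs at 8
6 + 8 = 14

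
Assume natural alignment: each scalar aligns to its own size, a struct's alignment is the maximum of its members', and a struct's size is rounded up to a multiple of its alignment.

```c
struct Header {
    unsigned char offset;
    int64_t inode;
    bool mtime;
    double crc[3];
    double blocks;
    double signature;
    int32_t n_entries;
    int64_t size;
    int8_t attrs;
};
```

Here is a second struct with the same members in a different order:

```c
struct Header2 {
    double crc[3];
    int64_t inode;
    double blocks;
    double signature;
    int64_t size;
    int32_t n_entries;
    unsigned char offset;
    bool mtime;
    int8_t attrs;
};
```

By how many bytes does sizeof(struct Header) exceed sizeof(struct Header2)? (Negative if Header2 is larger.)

24

0..1  offset  (1B, 1-aligned)
1..8  -- padding (7B)
8..16  inode  (8B, 8-aligned)
16..17  mtime  (1B, 1-aligned)
17..24  -- padding (7B)
24..48  crc  (24B, 8-aligned)
48..56  blocks  (8B, 8-aligned)
56..64  signature  (8B, 8-aligned)
64..68  n_entries  (4B, 4-aligned)
68..72  -- padding (4B)
72..80  size  (8B, 8-aligned)
80..81  attrs  (1B, 1-aligned)
81..88  -- tail padding (7B)
sizeof = 88, alignof = 8
— Header2 —
0..24  crc  (24B, 8-aligned)
24..32  inode  (8B, 8-aligned)
32..40  blocks  (8B, 8-aligned)
40..48  signature  (8B, 8-aligned)
48..56  size  (8B, 8-aligned)
56..60  n_entries  (4B, 4-aligned)
60..61  offset  (1B, 1-aligned)
61..62  mtime  (1B, 1-aligned)
62..63  attrs  (1B, 1-aligned)
63..64  -- tail padding (1B)
sizeof = 64, alignof = 8
88 − 64 = 24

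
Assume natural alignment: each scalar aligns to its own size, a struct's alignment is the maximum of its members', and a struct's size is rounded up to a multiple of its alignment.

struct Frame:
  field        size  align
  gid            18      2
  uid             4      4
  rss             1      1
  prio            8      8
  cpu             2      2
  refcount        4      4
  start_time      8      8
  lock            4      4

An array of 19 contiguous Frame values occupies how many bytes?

@0: gid [18B, align 2] → 18
+2 pad (align 4)
@20: uid [4B, align 4] → 24
@24: rss [1B, align 1] → 25
+7 pad (align 8)
@32: prio [8B, align 8] → 40
@40: cpu [2B, align 2] → 42
+2 pad (align 4)
@44: refcount [4B, align 4] → 48
@48: start_time [8B, align 8] → 56
@56: lock [4B, align 4] → 60
+4 tail pad (align 8)
size 64, align 8
array of 19: 19 × 64 = 1216

1216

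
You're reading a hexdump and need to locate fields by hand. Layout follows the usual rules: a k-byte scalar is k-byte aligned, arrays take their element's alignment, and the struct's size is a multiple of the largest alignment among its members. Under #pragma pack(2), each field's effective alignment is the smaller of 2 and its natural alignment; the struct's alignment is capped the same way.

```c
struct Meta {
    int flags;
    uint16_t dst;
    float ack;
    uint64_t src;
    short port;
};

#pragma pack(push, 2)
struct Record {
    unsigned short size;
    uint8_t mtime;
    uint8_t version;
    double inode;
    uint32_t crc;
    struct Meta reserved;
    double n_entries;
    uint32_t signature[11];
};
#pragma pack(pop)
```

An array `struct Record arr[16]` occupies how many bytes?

Meta: flags at 0 (size 4, align 4) → ends 4; dst at 4 (size 2, align 2) → ends 6; pad 2 to align 4 for ack; ack at 8 (size 4, align 4) → ends 12; pad 4 to align 8 for src; src at 16 (size 8, align 8) → ends 24; port at 24 (size 2, align 2) → ends 26; tail pad 6 to reach multiple of 8; total 32 bytes, alignment 8
size at 0 (size 2, align 2) → ends 2
mtime at 2 (size 1, align 1) → ends 3
version at 3 (size 1, align 1) → ends 4
inode at 4 (size 8, align 2) → ends 12
crc at 12 (size 4, align 2) → ends 16
reserved at 16 (size 32, align 2) → ends 48
n_entries at 48 (size 8, align 2) → ends 56
signature at 56 (size 44, align 2) → ends 100
total 100 bytes, alignment 2
array of 16: 16 × 100 = 1600

1600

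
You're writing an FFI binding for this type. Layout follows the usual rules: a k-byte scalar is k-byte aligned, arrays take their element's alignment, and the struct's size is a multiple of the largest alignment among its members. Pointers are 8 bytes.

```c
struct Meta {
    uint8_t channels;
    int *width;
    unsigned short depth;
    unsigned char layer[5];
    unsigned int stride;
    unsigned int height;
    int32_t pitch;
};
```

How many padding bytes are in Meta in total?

12

0..1  channels  (1B, 1-aligned)
1..8  -- padding (7B)
8..16  width  (8B, 8-aligned)
16..18  depth  (2B, 2-aligned)
18..23  layer  (5B, 1-aligned)
23..24  -- padding (1B)
24..28  stride  (4B, 4-aligned)
28..32  height  (4B, 4-aligned)
32..36  pitch  (4B, 4-aligned)
36..40  -- tail padding (4B)
sizeof = 40, alignof = 8
data bytes 28, size 40 → padding 12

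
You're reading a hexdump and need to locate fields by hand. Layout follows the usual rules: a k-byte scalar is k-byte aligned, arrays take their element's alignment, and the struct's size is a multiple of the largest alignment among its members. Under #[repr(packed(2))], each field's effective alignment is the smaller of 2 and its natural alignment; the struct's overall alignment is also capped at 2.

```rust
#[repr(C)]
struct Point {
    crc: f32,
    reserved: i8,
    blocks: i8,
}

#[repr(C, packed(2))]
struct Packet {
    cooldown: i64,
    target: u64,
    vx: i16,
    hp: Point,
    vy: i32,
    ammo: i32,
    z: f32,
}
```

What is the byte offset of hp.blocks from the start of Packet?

23

Point: crc at 0 (size 4, align 4) → ends 4; reserved at 4 (size 1, align 1) → ends 5; blocks at 5 (size 1, align 1) → ends 6; tail pad 2 to reach multiple of 4; total 8 bytes, alignment 4
cooldown at 0 (size 8, align 2) → ends 8
target at 8 (size 8, align 2) → ends 16
vx at 16 (size 2, align 2) → ends 18
hp at 18 (size 8, align 2) → ends 26
within Point: blocks at 5
18 + 5 = 23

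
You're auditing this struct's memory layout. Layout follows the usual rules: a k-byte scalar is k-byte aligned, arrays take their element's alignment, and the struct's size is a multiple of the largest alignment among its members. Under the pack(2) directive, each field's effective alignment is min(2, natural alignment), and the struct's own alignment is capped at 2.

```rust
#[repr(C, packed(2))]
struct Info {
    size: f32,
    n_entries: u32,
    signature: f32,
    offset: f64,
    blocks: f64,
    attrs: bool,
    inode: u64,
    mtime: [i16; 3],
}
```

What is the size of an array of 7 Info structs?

308

@0: size [4B, align 2] → 4
@4: n_entries [4B, align 2] → 8
@8: signature [4B, align 2] → 12
@12: offset [8B, align 2] → 20
@20: blocks [8B, align 2] → 28
@28: attrs [1B, align 1] → 29
+1 pad (align 2)
@30: inode [8B, align 2] → 38
@38: mtime [6B, align 2] → 44
size 44, align 2
array of 7: 7 × 44 = 308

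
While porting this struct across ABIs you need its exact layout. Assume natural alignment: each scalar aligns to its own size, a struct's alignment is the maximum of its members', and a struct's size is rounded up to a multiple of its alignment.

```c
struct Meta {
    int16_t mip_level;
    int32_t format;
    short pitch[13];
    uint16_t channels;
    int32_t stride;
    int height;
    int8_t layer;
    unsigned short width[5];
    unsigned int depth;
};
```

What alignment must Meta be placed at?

4

member alignments: mip_level=2, format=4, pitch=2, channels=2, stride=4, height=4, layer=1, width=2, depth=4
max = 4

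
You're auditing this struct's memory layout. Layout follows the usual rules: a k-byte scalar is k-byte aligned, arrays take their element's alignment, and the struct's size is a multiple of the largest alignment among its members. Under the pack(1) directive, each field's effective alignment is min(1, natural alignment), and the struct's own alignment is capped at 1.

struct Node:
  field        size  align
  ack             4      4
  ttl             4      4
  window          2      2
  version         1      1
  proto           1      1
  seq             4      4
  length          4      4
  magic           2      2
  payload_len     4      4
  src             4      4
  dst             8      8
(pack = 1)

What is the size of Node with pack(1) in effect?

0..4  ack  (4B, 1-aligned)
4..8  ttl  (4B, 1-aligned)
8..10  window  (2B, 1-aligned)
10..11  version  (1B, 1-aligned)
11..12  proto  (1B, 1-aligned)
12..16  seq  (4B, 1-aligned)
16..20  length  (4B, 1-aligned)
20..22  magic  (2B, 1-aligned)
22..26  payload_len  (4B, 1-aligned)
26..30  src  (4B, 1-aligned)
30..38  dst  (8B, 1-aligned)
sizeof = 38, alignof = 1

38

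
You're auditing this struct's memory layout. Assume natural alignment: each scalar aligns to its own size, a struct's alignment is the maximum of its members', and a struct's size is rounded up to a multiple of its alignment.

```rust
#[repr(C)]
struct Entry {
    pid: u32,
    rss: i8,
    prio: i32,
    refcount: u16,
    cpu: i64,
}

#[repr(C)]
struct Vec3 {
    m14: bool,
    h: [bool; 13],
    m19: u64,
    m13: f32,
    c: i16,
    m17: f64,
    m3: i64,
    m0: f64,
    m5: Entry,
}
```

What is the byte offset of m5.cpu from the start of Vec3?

Entry: @0: pid [4B, align 4] → 4; @4: rss [1B, align 1] → 5; +3 pad (align 4); @8: prio [4B, align 4] → 12; @12: refcount [2B, align 2] → 14; +2 pad (align 8); @16: cpu [8B, align 8] → 24; size 24, align 8
@0: m14 [1B, align 1] → 1
@1: h [13B, align 1] → 14
+2 pad (align 8)
@16: m19 [8B, align 8] → 24
@24: m13 [4B, align 4] → 28
@28: c [2B, align 2] → 30
+2 pad (align 8)
@32: m17 [8B, align 8] → 40
@40: m3 [8B, align 8] → 48
@48: m0 [8B, align 8] → 56
@56: m5 [24B, align 8] → 80
within Entry: cpu at 16
56 + 16 = 72

72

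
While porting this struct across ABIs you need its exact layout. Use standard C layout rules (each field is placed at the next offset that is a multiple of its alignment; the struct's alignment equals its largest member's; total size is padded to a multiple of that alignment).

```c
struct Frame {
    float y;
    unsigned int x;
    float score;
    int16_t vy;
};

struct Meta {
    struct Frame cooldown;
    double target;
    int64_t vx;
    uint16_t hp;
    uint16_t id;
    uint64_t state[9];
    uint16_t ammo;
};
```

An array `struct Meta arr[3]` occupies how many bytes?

360

Frame: y at 0 (size 4, align 4) → ends 4; x at 4 (size 4, align 4) → ends 8; score at 8 (size 4, align 4) → ends 12; vy at 12 (size 2, align 2) → ends 14; tail pad 2 to reach multiple of 4; total 16 bytes, alignment 4
cooldown at 0 (size 16, align 4) → ends 16
target at 16 (size 8, align 8) → ends 24
vx at 24 (size 8, align 8) → ends 32
hp at 32 (size 2, align 2) → ends 34
id at 34 (size 2, align 2) → ends 36
pad 4 to align 8 for state
state at 40 (size 72, align 8) → ends 112
ammo at 112 (size 2, align 2) → ends 114
tail pad 6 to reach multiple of 8
total 120 bytes, alignment 8
array of 3: 3 × 120 = 360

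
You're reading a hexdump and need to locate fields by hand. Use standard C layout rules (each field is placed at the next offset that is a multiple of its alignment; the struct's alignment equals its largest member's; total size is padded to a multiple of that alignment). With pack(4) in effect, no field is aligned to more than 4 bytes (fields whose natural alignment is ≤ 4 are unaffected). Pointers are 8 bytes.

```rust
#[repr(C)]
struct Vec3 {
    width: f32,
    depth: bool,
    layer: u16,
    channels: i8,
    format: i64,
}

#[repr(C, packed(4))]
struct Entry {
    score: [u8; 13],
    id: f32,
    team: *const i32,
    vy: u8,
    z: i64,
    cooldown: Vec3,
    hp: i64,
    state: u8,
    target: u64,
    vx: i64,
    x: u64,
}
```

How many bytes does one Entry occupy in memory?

Vec3: @0: width [4B, align 4] → 4; @4: depth [1B, align 1] → 5; +1 pad (align 2); @6: layer [2B, align 2] → 8; @8: channels [1B, align 1] → 9; +7 pad (align 8); @16: format [8B, align 8] → 24; size 24, align 8
@0: score [13B, align 1] → 13
+3 pad (align 4)
@16: id [4B, align 4] → 20
@20: team [8B, align 4] → 28
@28: vy [1B, align 1] → 29
+3 pad (align 4)
@32: z [8B, align 4] → 40
@40: cooldown [24B, align 4] → 64
@64: hp [8B, align 4] → 72
@72: state [1B, align 1] → 73
+3 pad (align 4)
@76: target [8B, align 4] → 84
@84: vx [8B, align 4] → 92
@92: x [8B, align 4] → 100
size 100, align 4

100 bytes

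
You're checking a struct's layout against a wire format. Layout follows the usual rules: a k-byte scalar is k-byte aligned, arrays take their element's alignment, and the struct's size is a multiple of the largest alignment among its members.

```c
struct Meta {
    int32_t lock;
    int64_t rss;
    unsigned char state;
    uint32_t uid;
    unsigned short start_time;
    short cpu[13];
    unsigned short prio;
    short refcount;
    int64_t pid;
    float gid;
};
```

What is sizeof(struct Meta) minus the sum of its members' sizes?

11

0..4  lock  (4B, 4-aligned)
4..8  -- padding (4B)
8..16  rss  (8B, 8-aligned)
16..17  state  (1B, 1-aligned)
17..20  -- padding (3B)
20..24  uid  (4B, 4-aligned)
24..26  start_time  (2B, 2-aligned)
26..52  cpu  (26B, 2-aligned)
52..54  prio  (2B, 2-aligned)
54..56  refcount  (2B, 2-aligned)
56..64  pid  (8B, 8-aligned)
64..68  gid  (4B, 4-aligned)
68..72  -- tail padding (4B)
sizeof = 72, alignof = 8
data bytes 61, size 72 → padding 11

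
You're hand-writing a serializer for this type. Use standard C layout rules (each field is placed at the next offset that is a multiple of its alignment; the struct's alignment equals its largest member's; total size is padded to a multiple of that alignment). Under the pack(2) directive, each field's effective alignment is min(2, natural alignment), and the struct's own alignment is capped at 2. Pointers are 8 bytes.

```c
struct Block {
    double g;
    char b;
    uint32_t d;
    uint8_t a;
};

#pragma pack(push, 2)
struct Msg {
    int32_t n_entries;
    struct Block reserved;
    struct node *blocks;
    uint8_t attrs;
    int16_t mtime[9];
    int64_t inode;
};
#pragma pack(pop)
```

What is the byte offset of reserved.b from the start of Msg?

12

Block: @0: g [8B, align 8] → 8; @8: b [1B, align 1] → 9; +3 pad (align 4); @12: d [4B, align 4] → 16; @16: a [1B, align 1] → 17; +7 tail pad (align 8); size 24, align 8
@0: n_entries [4B, align 2] → 4
@4: reserved [24B, align 2] → 28
within Block: b at 8
4 + 8 = 12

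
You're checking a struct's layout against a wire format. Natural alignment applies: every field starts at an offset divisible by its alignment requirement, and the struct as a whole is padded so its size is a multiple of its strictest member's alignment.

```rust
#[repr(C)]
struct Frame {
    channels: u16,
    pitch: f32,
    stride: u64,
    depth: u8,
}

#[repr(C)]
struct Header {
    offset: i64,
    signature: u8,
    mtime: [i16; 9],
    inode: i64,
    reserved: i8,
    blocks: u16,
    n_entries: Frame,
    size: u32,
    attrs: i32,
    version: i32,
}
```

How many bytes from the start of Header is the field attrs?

Frame: @0: channels [2B, align 2] → 2; +2 pad (align 4); @4: pitch [4B, align 4] → 8; @8: stride [8B, align 8] → 16; @16: depth [1B, align 1] → 17; +7 tail pad (align 8); size 24, align 8
@0: offset [8B, align 8] → 8
@8: signature [1B, align 1] → 9
+1 pad (align 2)
@10: mtime [18B, align 2] → 28
+4 pad (align 8)
@32: inode [8B, align 8] → 40
@40: reserved [1B, align 1] → 41
+1 pad (align 2)
@42: blocks [2B, align 2] → 44
+4 pad (align 8)
@48: n_entries [24B, align 8] → 72
@72: size [4B, align 4] → 76
@76: attrs [4B, align 4] → 80

76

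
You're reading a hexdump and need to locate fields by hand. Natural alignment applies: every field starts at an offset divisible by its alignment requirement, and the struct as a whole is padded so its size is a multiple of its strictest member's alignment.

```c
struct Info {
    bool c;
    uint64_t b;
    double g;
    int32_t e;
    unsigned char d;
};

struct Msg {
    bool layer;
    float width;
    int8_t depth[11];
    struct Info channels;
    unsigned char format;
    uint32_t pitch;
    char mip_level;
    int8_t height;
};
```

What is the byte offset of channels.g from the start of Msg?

40

Info: @0: c [1B, align 1] → 1; +7 pad (align 8); @8: b [8B, align 8] → 16; @16: g [8B, align 8] → 24; @24: e [4B, align 4] → 28; @28: d [1B, align 1] → 29; +3 tail pad (align 8); size 32, align 8
@0: layer [1B, align 1] → 1
+3 pad (align 4)
@4: width [4B, align 4] → 8
@8: depth [11B, align 1] → 19
+5 pad (align 8)
@24: channels [32B, align 8] → 56
within Info: g at 16
24 + 16 = 40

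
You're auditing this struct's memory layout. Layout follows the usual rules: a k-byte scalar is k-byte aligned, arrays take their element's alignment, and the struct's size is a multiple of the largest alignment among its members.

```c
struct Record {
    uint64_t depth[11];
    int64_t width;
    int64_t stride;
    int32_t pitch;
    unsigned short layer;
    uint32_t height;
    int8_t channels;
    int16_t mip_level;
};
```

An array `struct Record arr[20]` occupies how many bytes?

2400

0..88  depth  (88B, 8-aligned)
88..96  width  (8B, 8-aligned)
96..104  stride  (8B, 8-aligned)
104..108  pitch  (4B, 4-aligned)
108..110  layer  (2B, 2-aligned)
110..112  -- padding (2B)
112..116  height  (4B, 4-aligned)
116..117  channels  (1B, 1-aligned)
117..118  -- padding (1B)
118..120  mip_level  (2B, 2-aligned)
sizeof = 120, alignof = 8
array of 20: 20 × 120 = 2400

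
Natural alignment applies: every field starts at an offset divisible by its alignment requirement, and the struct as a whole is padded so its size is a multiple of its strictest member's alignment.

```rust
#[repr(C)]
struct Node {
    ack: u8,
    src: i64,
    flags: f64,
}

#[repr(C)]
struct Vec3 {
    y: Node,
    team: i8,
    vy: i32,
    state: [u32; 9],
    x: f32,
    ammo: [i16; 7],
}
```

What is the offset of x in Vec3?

68

Node: 0..1  ack  (1B, 1-aligned); 1..8  -- padding (7B); 8..16  src  (8B, 8-aligned); 16..24  flags  (8B, 8-aligned); sizeof = 24, alignof = 8
0..24  y  (24B, 8-aligned)
24..25  team  (1B, 1-aligned)
25..28  -- padding (3B)
28..32  vy  (4B, 4-aligned)
32..68  state  (36B, 4-aligned)
68..72  x  (4B, 4-aligned)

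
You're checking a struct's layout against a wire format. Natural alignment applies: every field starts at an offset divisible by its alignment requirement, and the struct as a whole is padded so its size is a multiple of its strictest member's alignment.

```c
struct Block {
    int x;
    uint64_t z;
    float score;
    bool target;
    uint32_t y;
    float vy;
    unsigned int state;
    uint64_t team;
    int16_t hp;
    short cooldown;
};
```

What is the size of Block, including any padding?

0..4  x  (4B, 4-aligned)
4..8  -- padding (4B)
8..16  z  (8B, 8-aligned)
16..20  score  (4B, 4-aligned)
20..21  target  (1B, 1-aligned)
21..24  -- padding (3B)
24..28  y  (4B, 4-aligned)
28..32  vy  (4B, 4-aligned)
32..36  state  (4B, 4-aligned)
36..40  -- padding (4B)
40..48  team  (8B, 8-aligned)
48..50  hp  (2B, 2-aligned)
50..52  cooldown  (2B, 2-aligned)
52..56  -- tail padding (4B)
sizeof = 56, alignof = 8

56 bytes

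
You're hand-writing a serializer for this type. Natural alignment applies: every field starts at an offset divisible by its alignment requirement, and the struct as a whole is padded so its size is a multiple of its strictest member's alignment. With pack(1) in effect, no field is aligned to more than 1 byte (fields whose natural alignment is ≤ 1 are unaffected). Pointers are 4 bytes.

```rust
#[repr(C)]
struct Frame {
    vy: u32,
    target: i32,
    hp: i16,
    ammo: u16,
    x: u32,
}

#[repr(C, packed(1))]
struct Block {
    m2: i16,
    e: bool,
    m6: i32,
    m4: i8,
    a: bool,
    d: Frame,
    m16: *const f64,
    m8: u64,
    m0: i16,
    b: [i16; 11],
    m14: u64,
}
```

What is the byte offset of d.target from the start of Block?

Frame: @0: vy [4B, align 4] → 4; @4: target [4B, align 4] → 8; @8: hp [2B, align 2] → 10; @10: ammo [2B, align 2] → 12; @12: x [4B, align 4] → 16; size 16, align 4
@0: m2 [2B, align 1] → 2
@2: e [1B, align 1] → 3
@3: m6 [4B, align 1] → 7
@7: m4 [1B, align 1] → 8
@8: a [1B, align 1] → 9
@9: d [16B, align 1] → 25
within Frame: target at 4
9 + 4 = 13

13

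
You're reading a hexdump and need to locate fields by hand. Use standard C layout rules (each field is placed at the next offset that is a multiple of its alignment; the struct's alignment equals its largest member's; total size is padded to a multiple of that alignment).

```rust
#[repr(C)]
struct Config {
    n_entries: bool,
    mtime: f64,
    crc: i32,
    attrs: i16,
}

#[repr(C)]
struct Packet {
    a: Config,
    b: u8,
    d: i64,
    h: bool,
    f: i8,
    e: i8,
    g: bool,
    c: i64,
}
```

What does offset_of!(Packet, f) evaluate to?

Config: 0..1  n_entries  (1B, 1-aligned); 1..8  -- padding (7B); 8..16  mtime  (8B, 8-aligned); 16..20  crc  (4B, 4-aligned); 20..22  attrs  (2B, 2-aligned); 22..24  -- tail padding (2B); sizeof = 24, alignof = 8
0..24  a  (24B, 8-aligned)
24..25  b  (1B, 1-aligned)
25..32  -- padding (7B)
32..40  d  (8B, 8-aligned)
40..41  h  (1B, 1-aligned)
41..42  f  (1B, 1-aligned)

41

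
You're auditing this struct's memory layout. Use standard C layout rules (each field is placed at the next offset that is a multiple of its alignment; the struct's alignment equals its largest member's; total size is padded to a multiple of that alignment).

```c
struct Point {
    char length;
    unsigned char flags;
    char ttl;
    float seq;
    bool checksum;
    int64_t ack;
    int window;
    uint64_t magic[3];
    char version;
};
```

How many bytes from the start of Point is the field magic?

0..1  length  (1B, 1-aligned)
1..2  flags  (1B, 1-aligned)
2..3  ttl  (1B, 1-aligned)
3..4  -- padding (1B)
4..8  seq  (4B, 4-aligned)
8..9  checksum  (1B, 1-aligned)
9..16  -- padding (7B)
16..24  ack  (8B, 8-aligned)
24..28  window  (4B, 4-aligned)
28..32  -- padding (4B)
32..56  magic  (24B, 8-aligned)

32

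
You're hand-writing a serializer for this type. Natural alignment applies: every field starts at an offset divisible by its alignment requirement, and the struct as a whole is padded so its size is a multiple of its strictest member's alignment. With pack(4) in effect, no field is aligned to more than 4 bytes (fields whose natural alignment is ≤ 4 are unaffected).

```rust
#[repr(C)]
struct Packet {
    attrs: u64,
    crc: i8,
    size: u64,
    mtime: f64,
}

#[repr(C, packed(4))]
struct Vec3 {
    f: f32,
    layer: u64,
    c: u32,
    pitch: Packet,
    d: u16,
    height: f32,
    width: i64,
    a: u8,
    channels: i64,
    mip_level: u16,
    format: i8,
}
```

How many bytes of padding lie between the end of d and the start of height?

2

Packet: 0..8  attrs  (8B, 8-aligned); 8..9  crc  (1B, 1-aligned); 9..16  -- padding (7B); 16..24  size  (8B, 8-aligned); 24..32  mtime  (8B, 8-aligned); sizeof = 32, alignof = 8
0..4  f  (4B, 4-aligned)
4..12  layer  (8B, 4-aligned)
12..16  c  (4B, 4-aligned)
16..48  pitch  (32B, 4-aligned)
48..50  d  (2B, 2-aligned)
50..52  -- padding (2B)
52..56  height  (4B, 4-aligned)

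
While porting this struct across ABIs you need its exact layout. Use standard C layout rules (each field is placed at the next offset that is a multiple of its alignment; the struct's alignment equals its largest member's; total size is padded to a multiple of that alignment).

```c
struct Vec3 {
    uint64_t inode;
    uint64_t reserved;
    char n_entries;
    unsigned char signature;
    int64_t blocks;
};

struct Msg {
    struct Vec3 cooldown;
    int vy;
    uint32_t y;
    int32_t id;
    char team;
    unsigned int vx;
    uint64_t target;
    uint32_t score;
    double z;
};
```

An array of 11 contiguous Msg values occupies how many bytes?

880

Vec3: 0..8  inode  (8B, 8-aligned); 8..16  reserved  (8B, 8-aligned); 16..17  n_entries  (1B, 1-aligned); 17..18  signature  (1B, 1-aligned); 18..24  -- padding (6B); 24..32  blocks  (8B, 8-aligned); sizeof = 32, alignof = 8
0..32  cooldown  (32B, 8-aligned)
32..36  vy  (4B, 4-aligned)
36..40  y  (4B, 4-aligned)
40..44  id  (4B, 4-aligned)
44..45  team  (1B, 1-aligned)
45..48  -- padding (3B)
48..52  vx  (4B, 4-aligned)
52..56  -- padding (4B)
56..64  target  (8B, 8-aligned)
64..68  score  (4B, 4-aligned)
68..72  -- padding (4B)
72..80  z  (8B, 8-aligned)
sizeof = 80, alignof = 8
array of 11: 11 × 80 = 880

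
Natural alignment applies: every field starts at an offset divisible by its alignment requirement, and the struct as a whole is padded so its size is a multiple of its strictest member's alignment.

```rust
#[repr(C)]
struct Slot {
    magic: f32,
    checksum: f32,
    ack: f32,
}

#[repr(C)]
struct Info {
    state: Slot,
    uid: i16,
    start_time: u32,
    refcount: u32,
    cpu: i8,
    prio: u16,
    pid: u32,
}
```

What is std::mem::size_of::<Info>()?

Slot: magic at 0 (size 4, align 4) → ends 4; checksum at 4 (size 4, align 4) → ends 8; ack at 8 (size 4, align 4) → ends 12; total 12 bytes, alignment 4
state at 0 (size 12, align 4) → ends 12
uid at 12 (size 2, align 2) → ends 14
pad 2 to align 4 for start_time
start_time at 16 (size 4, align 4) → ends 20
refcount at 20 (size 4, align 4) → ends 24
cpu at 24 (size 1, align 1) → ends 25
pad 1 to align 2 for prio
prio at 26 (size 2, align 2) → ends 28
pid at 28 (size 4, align 4) → ends 32
total 32 bytes, alignment 4

32 bytes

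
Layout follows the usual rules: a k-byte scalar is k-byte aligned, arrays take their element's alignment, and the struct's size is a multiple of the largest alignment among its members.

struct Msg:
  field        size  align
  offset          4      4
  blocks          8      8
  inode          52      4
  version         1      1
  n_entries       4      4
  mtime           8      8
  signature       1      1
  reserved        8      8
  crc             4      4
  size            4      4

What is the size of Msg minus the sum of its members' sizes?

18

@0: offset [4B, align 4] → 4
+4 pad (align 8)
@8: blocks [8B, align 8] → 16
@16: inode [52B, align 4] → 68
@68: version [1B, align 1] → 69
+3 pad (align 4)
@72: n_entries [4B, align 4] → 76
+4 pad (align 8)
@80: mtime [8B, align 8] → 88
@88: signature [1B, align 1] → 89
+7 pad (align 8)
@96: reserved [8B, align 8] → 104
@104: crc [4B, align 4] → 108
@108: size [4B, align 4] → 112
size 112, align 8
data bytes 94, size 112 → padding 18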